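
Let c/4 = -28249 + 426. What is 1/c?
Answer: -1/111292 ≈ -8.9854e-6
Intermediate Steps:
c = -111292 (c = 4*(-28249 + 426) = 4*(-27823) = -111292)
1/c = 1/(-111292) = -1/111292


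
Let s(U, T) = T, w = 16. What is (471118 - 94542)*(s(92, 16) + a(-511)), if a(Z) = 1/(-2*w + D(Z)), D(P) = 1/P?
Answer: 98337926912/16353 ≈ 6.0134e+6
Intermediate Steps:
a(Z) = 1/(-32 + 1/Z) (a(Z) = 1/(-2*16 + 1/Z) = 1/(-32 + 1/Z))
(471118 - 94542)*(s(92, 16) + a(-511)) = (471118 - 94542)*(16 - 1*(-511)/(-1 + 32*(-511))) = 376576*(16 - 1*(-511)/(-1 - 16352)) = 376576*(16 - 1*(-511)/(-16353)) = 376576*(16 - 1*(-511)*(-1/16353)) = 376576*(16 - 511/16353) = 376576*(261137/16353) = 98337926912/16353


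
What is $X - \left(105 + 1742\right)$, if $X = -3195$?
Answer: $-5042$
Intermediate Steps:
$X - \left(105 + 1742\right) = -3195 - \left(105 + 1742\right) = -3195 - 1847 = -5042$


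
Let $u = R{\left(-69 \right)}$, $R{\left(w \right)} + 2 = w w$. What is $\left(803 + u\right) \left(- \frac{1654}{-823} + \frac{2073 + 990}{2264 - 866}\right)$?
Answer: $\frac{4480321707}{191759} \approx 23364.0$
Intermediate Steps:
$R{\left(w \right)} = -2 + w^{2}$ ($R{\left(w \right)} = -2 + w w = -2 + w^{2}$)
$u = 4759$ ($u = -2 + \left(-69\right)^{2} = -2 + 4761 = 4759$)
$\left(803 + u\right) \left(- \frac{1654}{-823} + \frac{2073 + 990}{2264 - 866}\right) = \left(803 + 4759\right) \left(- \frac{1654}{-823} + \frac{2073 + 990}{2264 - 866}\right) = 5562 \left(\left(-1654\right) \left(- \frac{1}{823}\right) + \frac{3063}{1398}\right) = 5562 \left(\frac{1654}{823} + 3063 \cdot \frac{1}{1398}\right) = 5562 \left(\frac{1654}{823} + \frac{1021}{466}\right) = 5562 \cdot \frac{1611047}{383518} = \frac{4480321707}{191759}$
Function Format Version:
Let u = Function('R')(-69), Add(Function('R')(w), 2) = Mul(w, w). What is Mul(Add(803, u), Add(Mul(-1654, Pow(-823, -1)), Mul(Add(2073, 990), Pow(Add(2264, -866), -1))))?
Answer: Rational(4480321707, 191759) ≈ 23364.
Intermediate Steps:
Function('R')(w) = Add(-2, Pow(w, 2)) (Function('R')(w) = Add(-2, Mul(w, w)) = Add(-2, Pow(w, 2)))
u = 4759 (u = Add(-2, Pow(-69, 2)) = Add(-2, 4761) = 4759)
Mul(Add(803, u), Add(Mul(-1654, Pow(-823, -1)), Mul(Add(2073, 990), Pow(Add(2264, -866), -1)))) = Mul(Add(803, 4759), Add(Mul(-1654, Pow(-823, -1)), Mul(Add(2073, 990), Pow(Add(2264, -866), -1)))) = Mul(5562, Add(Mul(-1654, Rational(-1, 823)), Mul(3063, Pow(1398, -1)))) = Mul(5562, Add(Rational(1654, 823), Mul(3063, Rational(1, 1398)))) = Mul(5562, Add(Rational(1654, 823), Rational(1021, 466))) = Mul(5562, Rational(1611047, 383518)) = Rational(4480321707, 191759)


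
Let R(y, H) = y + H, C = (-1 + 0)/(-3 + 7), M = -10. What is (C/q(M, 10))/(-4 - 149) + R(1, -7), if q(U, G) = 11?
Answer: -40391/6732 ≈ -5.9998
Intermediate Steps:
C = -¼ (C = -1/4 = (¼)*(-1) = -¼ ≈ -0.25000)
R(y, H) = H + y
(C/q(M, 10))/(-4 - 149) + R(1, -7) = (-¼/11)/(-4 - 149) + (-7 + 1) = (-¼*1/11)/(-153) - 6 = -1/153*(-1/44) - 6 = 1/6732 - 6 = -40391/6732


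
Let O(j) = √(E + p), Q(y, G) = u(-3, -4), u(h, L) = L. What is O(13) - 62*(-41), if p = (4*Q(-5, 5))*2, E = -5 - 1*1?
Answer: 2542 + I*√38 ≈ 2542.0 + 6.1644*I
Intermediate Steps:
Q(y, G) = -4
E = -6 (E = -5 - 1 = -6)
p = -32 (p = (4*(-4))*2 = -16*2 = -32)
O(j) = I*√38 (O(j) = √(-6 - 32) = √(-38) = I*√38)
O(13) - 62*(-41) = I*√38 - 62*(-41) = I*√38 + 2542 = 2542 + I*√38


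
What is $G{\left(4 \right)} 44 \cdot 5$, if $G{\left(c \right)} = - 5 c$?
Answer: $-4400$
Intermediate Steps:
$G{\left(4 \right)} 44 \cdot 5 = \left(-5\right) 4 \cdot 44 \cdot 5 = \left(-20\right) 44 \cdot 5 = \left(-880\right) 5 = -4400$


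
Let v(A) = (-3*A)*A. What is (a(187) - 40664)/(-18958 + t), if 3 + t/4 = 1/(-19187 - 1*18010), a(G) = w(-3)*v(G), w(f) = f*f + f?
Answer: 12462966441/352813547 ≈ 35.325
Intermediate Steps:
w(f) = f + f² (w(f) = f² + f = f + f²)
v(A) = -3*A²
a(G) = -18*G² (a(G) = (-3*(1 - 3))*(-3*G²) = (-3*(-2))*(-3*G²) = 6*(-3*G²) = -18*G²)
t = -446368/37197 (t = -12 + 4/(-19187 - 1*18010) = -12 + 4/(-19187 - 18010) = -12 + 4/(-37197) = -12 + 4*(-1/37197) = -12 - 4/37197 = -446368/37197 ≈ -12.000)
(a(187) - 40664)/(-18958 + t) = (-18*187² - 40664)/(-18958 - 446368/37197) = (-18*34969 - 40664)/(-705627094/37197) = (-629442 - 40664)*(-37197/705627094) = -670106*(-37197/705627094) = 12462966441/352813547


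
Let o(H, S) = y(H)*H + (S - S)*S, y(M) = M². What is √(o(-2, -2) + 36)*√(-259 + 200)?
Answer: 2*I*√413 ≈ 40.645*I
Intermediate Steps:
o(H, S) = H³ (o(H, S) = H²*H + (S - S)*S = H³ + 0*S = H³ + 0 = H³)
√(o(-2, -2) + 36)*√(-259 + 200) = √((-2)³ + 36)*√(-259 + 200) = √(-8 + 36)*√(-59) = √28*(I*√59) = (2*√7)*(I*√59) = 2*I*√413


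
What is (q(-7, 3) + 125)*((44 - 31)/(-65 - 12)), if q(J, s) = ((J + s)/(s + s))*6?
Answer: -143/7 ≈ -20.429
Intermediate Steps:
q(J, s) = 3*(J + s)/s (q(J, s) = ((J + s)/((2*s)))*6 = ((J + s)*(1/(2*s)))*6 = ((J + s)/(2*s))*6 = 3*(J + s)/s)
(q(-7, 3) + 125)*((44 - 31)/(-65 - 12)) = ((3 + 3*(-7)/3) + 125)*((44 - 31)/(-65 - 12)) = ((3 + 3*(-7)*(⅓)) + 125)*(13/(-77)) = ((3 - 7) + 125)*(13*(-1/77)) = (-4 + 125)*(-13/77) = 121*(-13/77) = -143/7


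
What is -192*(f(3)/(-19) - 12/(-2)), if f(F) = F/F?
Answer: -21696/19 ≈ -1141.9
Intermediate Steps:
f(F) = 1
-192*(f(3)/(-19) - 12/(-2)) = -192*(1/(-19) - 12/(-2)) = -192*(1*(-1/19) - 12*(-1/2)) = -192*(-1/19 + 6) = -192*113/19 = -21696/19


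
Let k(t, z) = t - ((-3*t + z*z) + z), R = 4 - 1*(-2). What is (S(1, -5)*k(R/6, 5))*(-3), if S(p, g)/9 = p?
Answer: 702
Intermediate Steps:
S(p, g) = 9*p
R = 6 (R = 4 + 2 = 6)
k(t, z) = -z - z**2 + 4*t (k(t, z) = t - ((-3*t + z**2) + z) = t - ((z**2 - 3*t) + z) = t - (z + z**2 - 3*t) = t + (-z - z**2 + 3*t) = -z - z**2 + 4*t)
(S(1, -5)*k(R/6, 5))*(-3) = ((9*1)*(-1*5 - 1*5**2 + 4*(6/6)))*(-3) = (9*(-5 - 1*25 + 4*(6*(1/6))))*(-3) = (9*(-5 - 25 + 4*1))*(-3) = (9*(-5 - 25 + 4))*(-3) = (9*(-26))*(-3) = -234*(-3) = 702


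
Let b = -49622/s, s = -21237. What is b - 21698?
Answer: -460750804/21237 ≈ -21696.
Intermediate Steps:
b = 49622/21237 (b = -49622/(-21237) = -49622*(-1/21237) = 49622/21237 ≈ 2.3366)
b - 21698 = 49622/21237 - 21698 = -460750804/21237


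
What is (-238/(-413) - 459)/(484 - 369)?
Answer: -27047/6785 ≈ -3.9863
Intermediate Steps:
(-238/(-413) - 459)/(484 - 369) = (-238*(-1/413) - 459)/115 = (34/59 - 459)*(1/115) = -27047/59*1/115 = -27047/6785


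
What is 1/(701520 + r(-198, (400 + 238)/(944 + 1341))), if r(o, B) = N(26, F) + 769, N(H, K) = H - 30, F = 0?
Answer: 1/702285 ≈ 1.4239e-6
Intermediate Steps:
N(H, K) = -30 + H
r(o, B) = 765 (r(o, B) = (-30 + 26) + 769 = -4 + 769 = 765)
1/(701520 + r(-198, (400 + 238)/(944 + 1341))) = 1/(701520 + 765) = 1/702285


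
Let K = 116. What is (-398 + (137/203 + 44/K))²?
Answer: 6493136400/41209 ≈ 1.5757e+5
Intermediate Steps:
(-398 + (137/203 + 44/K))² = (-398 + (137/203 + 44/116))² = (-398 + (137*(1/203) + 44*(1/116)))² = (-398 + (137/203 + 11/29))² = (-398 + 214/203)² = (-80580/203)² = 6493136400/41209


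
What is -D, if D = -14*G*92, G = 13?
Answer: 16744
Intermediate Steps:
D = -16744 (D = -14*13*92 = -182*92 = -16744)
-D = -1*(-16744) = 16744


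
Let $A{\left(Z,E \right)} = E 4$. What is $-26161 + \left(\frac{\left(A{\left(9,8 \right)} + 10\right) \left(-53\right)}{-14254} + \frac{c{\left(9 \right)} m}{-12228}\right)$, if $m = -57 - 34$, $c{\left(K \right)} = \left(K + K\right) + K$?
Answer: $- \frac{759957572371}{29049652} \approx -26161.0$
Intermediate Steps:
$c{\left(K \right)} = 3 K$ ($c{\left(K \right)} = 2 K + K = 3 K$)
$A{\left(Z,E \right)} = 4 E$
$m = -91$
$-26161 + \left(\frac{\left(A{\left(9,8 \right)} + 10\right) \left(-53\right)}{-14254} + \frac{c{\left(9 \right)} m}{-12228}\right) = -26161 + \left(\frac{\left(4 \cdot 8 + 10\right) \left(-53\right)}{-14254} + \frac{3 \cdot 9 \left(-91\right)}{-12228}\right) = -26161 + \left(\left(32 + 10\right) \left(-53\right) \left(- \frac{1}{14254}\right) + 27 \left(-91\right) \left(- \frac{1}{12228}\right)\right) = -26161 + \left(42 \left(-53\right) \left(- \frac{1}{14254}\right) - - \frac{819}{4076}\right) = -26161 + \left(\left(-2226\right) \left(- \frac{1}{14254}\right) + \frac{819}{4076}\right) = -26161 + \left(\frac{1113}{7127} + \frac{819}{4076}\right) = -26161 + \frac{10373601}{29049652} = - \frac{759957572371}{29049652}$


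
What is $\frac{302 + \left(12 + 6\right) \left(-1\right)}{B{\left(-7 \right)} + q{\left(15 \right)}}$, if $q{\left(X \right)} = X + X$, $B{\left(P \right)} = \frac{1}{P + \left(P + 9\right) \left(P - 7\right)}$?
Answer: $\frac{9940}{1049} \approx 9.4757$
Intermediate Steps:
$B{\left(P \right)} = \frac{1}{P + \left(-7 + P\right) \left(9 + P\right)}$ ($B{\left(P \right)} = \frac{1}{P + \left(9 + P\right) \left(-7 + P\right)} = \frac{1}{P + \left(-7 + P\right) \left(9 + P\right)}$)
$q{\left(X \right)} = 2 X$
$\frac{302 + \left(12 + 6\right) \left(-1\right)}{B{\left(-7 \right)} + q{\left(15 \right)}} = \frac{302 + \left(12 + 6\right) \left(-1\right)}{\frac{1}{-63 + \left(-7\right)^{2} + 3 \left(-7\right)} + 2 \cdot 15} = \frac{302 + 18 \left(-1\right)}{\frac{1}{-63 + 49 - 21} + 30} = \frac{302 - 18}{\frac{1}{-35} + 30} = \frac{284}{- \frac{1}{35} + 30} = \frac{284}{\frac{1049}{35}} = 284 \cdot \frac{35}{1049} = \frac{9940}{1049}$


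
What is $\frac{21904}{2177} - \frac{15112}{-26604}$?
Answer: $\frac{153908210}{14479227} \approx 10.63$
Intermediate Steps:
$\frac{21904}{2177} - \frac{15112}{-26604} = 21904 \cdot \frac{1}{2177} - - \frac{3778}{6651} = \frac{21904}{2177} + \frac{3778}{6651} = \frac{153908210}{14479227}$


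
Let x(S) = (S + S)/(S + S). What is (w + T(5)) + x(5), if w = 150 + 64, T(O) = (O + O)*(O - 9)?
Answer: 175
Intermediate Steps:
T(O) = 2*O*(-9 + O) (T(O) = (2*O)*(-9 + O) = 2*O*(-9 + O))
x(S) = 1 (x(S) = (2*S)/((2*S)) = (2*S)*(1/(2*S)) = 1)
w = 214
(w + T(5)) + x(5) = (214 + 2*5*(-9 + 5)) + 1 = (214 + 2*5*(-4)) + 1 = (214 - 40) + 1 = 174 + 1 = 175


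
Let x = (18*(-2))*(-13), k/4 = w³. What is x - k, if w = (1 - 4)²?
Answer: -2448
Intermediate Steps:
w = 9 (w = (-3)² = 9)
k = 2916 (k = 4*9³ = 4*729 = 2916)
x = 468 (x = -36*(-13) = 468)
x - k = 468 - 1*2916 = 468 - 2916 = -2448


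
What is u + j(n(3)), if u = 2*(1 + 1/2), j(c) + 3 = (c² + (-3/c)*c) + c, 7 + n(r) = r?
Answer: 9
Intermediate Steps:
n(r) = -7 + r
j(c) = -6 + c + c² (j(c) = -3 + ((c² + (-3/c)*c) + c) = -3 + ((c² - 3) + c) = -3 + ((-3 + c²) + c) = -3 + (-3 + c + c²) = -6 + c + c²)
u = 3 (u = 2*(1 + ½) = 2*(3/2) = 3)
u + j(n(3)) = 3 + (-6 + (-7 + 3) + (-7 + 3)²) = 3 + (-6 - 4 + (-4)²) = 3 + (-6 - 4 + 16) = 3 + 6 = 9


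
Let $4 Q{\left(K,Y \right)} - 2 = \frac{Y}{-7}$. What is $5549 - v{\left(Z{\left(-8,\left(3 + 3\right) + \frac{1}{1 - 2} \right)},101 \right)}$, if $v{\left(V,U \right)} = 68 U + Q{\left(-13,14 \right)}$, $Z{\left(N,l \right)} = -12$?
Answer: $-1319$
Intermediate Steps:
$Q{\left(K,Y \right)} = \frac{1}{2} - \frac{Y}{28}$ ($Q{\left(K,Y \right)} = \frac{1}{2} + \frac{Y \frac{1}{-7}}{4} = \frac{1}{2} + \frac{Y \left(- \frac{1}{7}\right)}{4} = \frac{1}{2} + \frac{\left(- \frac{1}{7}\right) Y}{4} = \frac{1}{2} - \frac{Y}{28}$)
$v{\left(V,U \right)} = 68 U$ ($v{\left(V,U \right)} = 68 U + \left(\frac{1}{2} - \frac{1}{2}\right) = 68 U + 0 = 68 U$)
$5549 - v{\left(Z{\left(-8,\left(3 + 3\right) + \frac{1}{1 - 2} \right)},101 \right)} = 5549 - 68 \cdot 101 = 5549 - 6868 = -1319$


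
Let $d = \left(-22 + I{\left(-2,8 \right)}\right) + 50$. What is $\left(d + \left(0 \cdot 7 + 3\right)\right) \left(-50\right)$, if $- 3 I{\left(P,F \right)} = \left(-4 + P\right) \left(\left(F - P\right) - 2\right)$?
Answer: $-2350$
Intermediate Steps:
$I{\left(P,F \right)} = - \frac{\left(-4 + P\right) \left(-2 + F - P\right)}{3}$ ($I{\left(P,F \right)} = - \frac{\left(-4 + P\right) \left(\left(F - P\right) - 2\right)}{3} = - \frac{\left(-4 + P\right) \left(-2 + F - P\right)}{3}$)
$d = 44$ ($d = \left(-22 - \left(- \frac{28}{3} - \frac{16}{3} - \frac{4}{3}\right)\right) + 50 = \left(-22 + \left(- \frac{8}{3} + \frac{4}{3} + \frac{1}{3} \cdot 4 + \frac{32}{3} + \frac{16}{3}\right)\right) + 50 = \left(-22 + \left(- \frac{8}{3} + \frac{4}{3} + \frac{4}{3} + \frac{32}{3} + \frac{16}{3}\right)\right) + 50 = \left(-22 + 16\right) + 50 = -6 + 50 = 44$)
$\left(d + \left(0 \cdot 7 + 3\right)\right) \left(-50\right) = \left(44 + \left(0 \cdot 7 + 3\right)\right) \left(-50\right) = \left(44 + \left(0 + 3\right)\right) \left(-50\right) = \left(44 + 3\right) \left(-50\right) = 47 \left(-50\right) = -2350$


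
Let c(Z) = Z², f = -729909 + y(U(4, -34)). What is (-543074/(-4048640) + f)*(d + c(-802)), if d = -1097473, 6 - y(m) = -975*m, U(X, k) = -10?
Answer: 680174288708096787/2024320 ≈ 3.3600e+11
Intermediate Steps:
y(m) = 6 + 975*m (y(m) = 6 - (-975)*m = 6 + 975*m)
f = -739653 (f = -729909 + (6 + 975*(-10)) = -729909 + (6 - 9750) = -729909 - 9744 = -739653)
(-543074/(-4048640) + f)*(d + c(-802)) = (-543074/(-4048640) - 739653)*(-1097473 + (-802)²) = (-543074*(-1/4048640) - 739653)*(-1097473 + 643204) = (271537/2024320 - 739653)*(-454269) = -1497294089423/2024320*(-454269) = 680174288708096787/2024320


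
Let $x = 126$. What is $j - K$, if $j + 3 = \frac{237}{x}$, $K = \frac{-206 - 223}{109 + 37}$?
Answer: $\frac{2789}{1533} \approx 1.8193$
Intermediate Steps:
$K = - \frac{429}{146} \approx -2.9384$
$j = - \frac{47}{42}$ ($j = -3 + \frac{237}{126} = -3 + 237 \cdot \frac{1}{126} = -3 + \frac{79}{42} = - \frac{47}{42} \approx -1.119$)
$j - K = - \frac{47}{42} - - \frac{429}{146} = - \frac{47}{42} + \frac{429}{146} = \frac{2789}{1533}$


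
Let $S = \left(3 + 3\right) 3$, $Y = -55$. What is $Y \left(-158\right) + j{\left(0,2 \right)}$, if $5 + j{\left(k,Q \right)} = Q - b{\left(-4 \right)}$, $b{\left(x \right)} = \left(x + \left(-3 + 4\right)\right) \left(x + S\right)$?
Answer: $8729$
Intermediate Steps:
$S = 18$ ($S = 6 \cdot 3 = 18$)
$b{\left(x \right)} = \left(1 + x\right) \left(18 + x\right)$ ($b{\left(x \right)} = \left(x + \left(-3 + 4\right)\right) \left(x + 18\right) = \left(x + 1\right) \left(18 + x\right) = \left(1 + x\right) \left(18 + x\right)$)
$j{\left(k,Q \right)} = 37 + Q$ ($j{\left(k,Q \right)} = -5 - \left(34 - 76 - Q\right) = -5 + \left(Q - \left(18 + 16 - 76\right)\right) = -5 + \left(Q - -42\right) = -5 + \left(Q + 42\right) = -5 + \left(42 + Q\right) = 37 + Q$)
$Y \left(-158\right) + j{\left(0,2 \right)} = \left(-55\right) \left(-158\right) + \left(37 + 2\right) = 8690 + 39 = 8729$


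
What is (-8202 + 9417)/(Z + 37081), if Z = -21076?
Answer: 81/1067 ≈ 0.075914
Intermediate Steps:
(-8202 + 9417)/(Z + 37081) = (-8202 + 9417)/(-21076 + 37081) = 1215/16005 = 1215*(1/16005) = 81/1067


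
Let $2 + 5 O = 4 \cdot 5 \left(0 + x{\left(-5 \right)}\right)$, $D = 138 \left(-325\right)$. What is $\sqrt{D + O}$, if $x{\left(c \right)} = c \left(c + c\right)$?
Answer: $\frac{2 i \sqrt{279065}}{5} \approx 211.31 i$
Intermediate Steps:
$x{\left(c \right)} = 2 c^{2}$ ($x{\left(c \right)} = c 2 c = 2 c^{2}$)
$D = -44850$
$O = \frac{998}{5}$ ($O = - \frac{2}{5} + \frac{4 \cdot 5 \left(0 + 2 \left(-5\right)^{2}\right)}{5} = - \frac{2}{5} + \frac{20 \left(0 + 2 \cdot 25\right)}{5} = - \frac{2}{5} + \frac{20 \left(0 + 50\right)}{5} = - \frac{2}{5} + \frac{20 \cdot 50}{5} = - \frac{2}{5} + \frac{1}{5} \cdot 1000 = - \frac{2}{5} + 200 = \frac{998}{5} \approx 199.6$)
$\sqrt{D + O} = \sqrt{-44850 + \frac{998}{5}} = \sqrt{- \frac{223252}{5}} = \frac{2 i \sqrt{279065}}{5}$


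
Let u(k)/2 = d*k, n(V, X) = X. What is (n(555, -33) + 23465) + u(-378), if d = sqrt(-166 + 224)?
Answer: 23432 - 756*sqrt(58) ≈ 17674.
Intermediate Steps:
d = sqrt(58) ≈ 7.6158
u(k) = 2*k*sqrt(58) (u(k) = 2*(sqrt(58)*k) = 2*(k*sqrt(58)) = 2*k*sqrt(58))
(n(555, -33) + 23465) + u(-378) = (-33 + 23465) + 2*(-378)*sqrt(58) = 23432 - 756*sqrt(58)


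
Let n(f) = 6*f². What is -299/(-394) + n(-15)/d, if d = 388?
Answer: 80989/19109 ≈ 4.2383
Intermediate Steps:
-299/(-394) + n(-15)/d = -299/(-394) + (6*(-15)²)/388 = -299*(-1/394) + (6*225)*(1/388) = 299/394 + 1350*(1/388) = 299/394 + 675/194 = 80989/19109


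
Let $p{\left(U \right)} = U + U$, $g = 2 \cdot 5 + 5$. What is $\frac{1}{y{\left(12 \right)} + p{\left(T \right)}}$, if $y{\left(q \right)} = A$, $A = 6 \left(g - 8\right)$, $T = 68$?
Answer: $\frac{1}{178} \approx 0.005618$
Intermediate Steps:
$g = 15$ ($g = 10 + 5 = 15$)
$p{\left(U \right)} = 2 U$
$A = 42$ ($A = 6 \left(15 - 8\right) = 6 \cdot 7 = 42$)
$y{\left(q \right)} = 42$
$\frac{1}{y{\left(12 \right)} + p{\left(T \right)}} = \frac{1}{42 + 2 \cdot 68} = \frac{1}{42 + 136} = \frac{1}{178}$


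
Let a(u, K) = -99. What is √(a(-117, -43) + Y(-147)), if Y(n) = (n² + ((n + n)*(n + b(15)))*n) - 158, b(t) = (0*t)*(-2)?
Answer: I*√6331694 ≈ 2516.3*I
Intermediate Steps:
b(t) = 0 (b(t) = 0*(-2) = 0)
Y(n) = -158 + n² + 2*n³ (Y(n) = (n² + ((n + n)*(n + 0))*n) - 158 = (n² + ((2*n)*n)*n) - 158 = (n² + (2*n²)*n) - 158 = (n² + 2*n³) - 158 = -158 + n² + 2*n³)
√(a(-117, -43) + Y(-147)) = √(-99 + (-158 + (-147)² + 2*(-147)³)) = √(-99 + (-158 + 21609 + 2*(-3176523))) = √(-99 + (-158 + 21609 - 6353046)) = √(-99 - 6331595) = √(-6331694) = I*√6331694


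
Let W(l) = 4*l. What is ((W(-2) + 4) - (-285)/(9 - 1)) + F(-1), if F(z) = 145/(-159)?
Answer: 39067/1272 ≈ 30.713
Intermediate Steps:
F(z) = -145/159 (F(z) = 145*(-1/159) = -145/159)
((W(-2) + 4) - (-285)/(9 - 1)) + F(-1) = ((4*(-2) + 4) - (-285)/(9 - 1)) - 145/159 = ((-8 + 4) - (-285)/8) - 145/159 = (-4 - (-285)/8) - 145/159 = (-4 - 57*(-5/8)) - 145/159 = (-4 + 285/8) - 145/159 = 253/8 - 145/159 = 39067/1272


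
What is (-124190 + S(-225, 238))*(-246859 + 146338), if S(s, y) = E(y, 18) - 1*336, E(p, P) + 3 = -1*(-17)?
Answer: 12516070752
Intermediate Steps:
E(p, P) = 14 (E(p, P) = -3 - 1*(-17) = -3 + 17 = 14)
S(s, y) = -322 (S(s, y) = 14 - 1*336 = 14 - 336 = -322)
(-124190 + S(-225, 238))*(-246859 + 146338) = (-124190 - 322)*(-246859 + 146338) = -124512*(-100521) = 12516070752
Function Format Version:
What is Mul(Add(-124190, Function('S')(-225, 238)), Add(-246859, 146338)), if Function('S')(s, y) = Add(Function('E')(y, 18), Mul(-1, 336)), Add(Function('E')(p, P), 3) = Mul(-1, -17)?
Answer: 12516070752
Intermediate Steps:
Function('E')(p, P) = 14 (Function('E')(p, P) = Add(-3, Mul(-1, -17)) = Add(-3, 17) = 14)
Function('S')(s, y) = -322 (Function('S')(s, y) = Add(14, Mul(-1, 336)) = Add(14, -336) = -322)
Mul(Add(-124190, Function('S')(-225, 238)), Add(-246859, 146338)) = Mul(Add(-124190, -322), Add(-246859, 146338)) = Mul(-124512, -100521) = 12516070752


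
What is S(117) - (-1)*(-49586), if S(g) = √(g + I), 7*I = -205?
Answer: -49586 + √4298/7 ≈ -49577.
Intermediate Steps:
I = -205/7 (I = (⅐)*(-205) = -205/7 ≈ -29.286)
S(g) = √(-205/7 + g) (S(g) = √(g - 205/7) = √(-205/7 + g))
S(117) - (-1)*(-49586) = √(-1435 + 49*117)/7 - (-1)*(-49586) = √(-1435 + 5733)/7 - 1*49586 = √4298/7 - 49586 = -49586 + √4298/7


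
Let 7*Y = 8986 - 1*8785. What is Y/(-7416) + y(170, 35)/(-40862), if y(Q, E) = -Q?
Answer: 101963/353538024 ≈ 0.00028841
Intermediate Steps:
Y = 201/7 (Y = (8986 - 1*8785)/7 = (8986 - 8785)/7 = (⅐)*201 = 201/7 ≈ 28.714)
Y/(-7416) + y(170, 35)/(-40862) = (201/7)/(-7416) - 1*170/(-40862) = (201/7)*(-1/7416) - 170*(-1/40862) = -67/17304 + 85/20431 = 101963/353538024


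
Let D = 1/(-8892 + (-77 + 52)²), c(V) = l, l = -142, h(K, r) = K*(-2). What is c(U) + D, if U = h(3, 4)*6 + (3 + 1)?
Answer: -1173915/8267 ≈ -142.00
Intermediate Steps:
h(K, r) = -2*K
U = -32 (U = -2*3*6 + (3 + 1) = -6*6 + 4 = -36 + 4 = -32)
c(V) = -142
D = -1/8267 (D = 1/(-8892 + (-25)²) = 1/(-8892 + 625) = 1/(-8267) = -1/8267 ≈ -0.00012096)
c(U) + D = -142 - 1/8267 = -1173915/8267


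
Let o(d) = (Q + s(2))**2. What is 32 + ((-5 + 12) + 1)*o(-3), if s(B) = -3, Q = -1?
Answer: 160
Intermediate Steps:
o(d) = 16 (o(d) = (-1 - 3)**2 = (-4)**2 = 16)
32 + ((-5 + 12) + 1)*o(-3) = 32 + ((-5 + 12) + 1)*16 = 32 + (7 + 1)*16 = 32 + 8*16 = 32 + 128 = 160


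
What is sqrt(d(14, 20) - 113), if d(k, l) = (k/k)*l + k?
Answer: I*sqrt(79) ≈ 8.8882*I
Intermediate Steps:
d(k, l) = k + l (d(k, l) = 1*l + k = l + k = k + l)
sqrt(d(14, 20) - 113) = sqrt((14 + 20) - 113) = sqrt(34 - 113) = sqrt(-79) = I*sqrt(79)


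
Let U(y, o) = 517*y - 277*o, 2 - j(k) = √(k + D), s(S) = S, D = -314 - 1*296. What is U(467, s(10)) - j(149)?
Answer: 238667 + I*√461 ≈ 2.3867e+5 + 21.471*I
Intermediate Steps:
D = -610 (D = -314 - 296 = -610)
j(k) = 2 - √(-610 + k) (j(k) = 2 - √(k - 610) = 2 - √(-610 + k))
U(y, o) = -277*o + 517*y
U(467, s(10)) - j(149) = (-277*10 + 517*467) - (2 - √(-610 + 149)) = (-2770 + 241439) - (2 - √(-461)) = 238669 - (2 - I*√461) = 238669 + (-2 + I*√461) = 238667 + I*√461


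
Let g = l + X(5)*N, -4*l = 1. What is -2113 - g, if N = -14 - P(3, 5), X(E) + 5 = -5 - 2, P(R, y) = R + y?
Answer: -9507/4 ≈ -2376.8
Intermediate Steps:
l = -1/4 (l = -1/4*1 = -1/4 ≈ -0.25000)
X(E) = -12 (X(E) = -5 + (-5 - 2) = -5 - 7 = -12)
N = -22 (N = -14 - (3 + 5) = -14 - 1*8 = -14 - 8 = -22)
g = 1055/4 (g = -1/4 - 12*(-22) = -1/4 + 264 = 1055/4 ≈ 263.75)
-2113 - g = -2113 - 1*1055/4 = -2113 - 1055/4 = -9507/4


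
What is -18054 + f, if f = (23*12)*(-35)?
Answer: -27714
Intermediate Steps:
f = -9660 (f = 276*(-35) = -9660)
-18054 + f = -18054 - 9660 = -27714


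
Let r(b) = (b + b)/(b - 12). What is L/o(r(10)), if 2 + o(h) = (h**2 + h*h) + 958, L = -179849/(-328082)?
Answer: 179849/379262792 ≈ 0.00047421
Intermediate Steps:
r(b) = 2*b/(-12 + b) (r(b) = (2*b)/(-12 + b) = 2*b/(-12 + b))
L = 179849/328082 (L = -179849*(-1/328082) = 179849/328082 ≈ 0.54818)
o(h) = 956 + 2*h**2 (o(h) = -2 + ((h**2 + h*h) + 958) = -2 + ((h**2 + h**2) + 958) = -2 + (2*h**2 + 958) = -2 + (958 + 2*h**2) = 956 + 2*h**2)
L/o(r(10)) = 179849/(328082*(956 + 2*(2*10/(-12 + 10))**2)) = 179849/(328082*(956 + 2*(2*10/(-2))**2)) = 179849/(328082*(956 + 2*(2*10*(-1/2))**2)) = 179849/(328082*(956 + 2*(-10)**2)) = 179849/(328082*(956 + 2*100)) = 179849/(328082*(956 + 200)) = (179849/328082)/1156 = (179849/328082)*(1/1156) = 179849/379262792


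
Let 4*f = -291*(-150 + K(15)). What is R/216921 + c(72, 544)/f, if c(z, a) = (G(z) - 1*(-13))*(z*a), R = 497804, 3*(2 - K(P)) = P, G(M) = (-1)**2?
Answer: 1084880140/21041337 ≈ 51.559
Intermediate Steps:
G(M) = 1
K(P) = 2 - P/3
f = 44523/4 (f = (-291*(-150 + (2 - 1/3*15)))/4 = (-291*(-150 + (2 - 5)))/4 = (-291*(-150 - 3))/4 = (-291*(-153))/4 = (1/4)*44523 = 44523/4 ≈ 11131.)
c(z, a) = 14*a*z (c(z, a) = (1 - 1*(-13))*(z*a) = (1 + 13)*(a*z) = 14*(a*z) = 14*a*z)
R/216921 + c(72, 544)/f = 497804/216921 + (14*544*72)/(44523/4) = 497804*(1/216921) + 548352*(4/44523) = 497804/216921 + 14336/291 = 1084880140/21041337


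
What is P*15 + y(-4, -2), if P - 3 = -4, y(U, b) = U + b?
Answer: -21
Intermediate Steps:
P = -1 (P = 3 - 4 = -1)
P*15 + y(-4, -2) = -1*15 + (-4 - 2) = -15 - 6 = -21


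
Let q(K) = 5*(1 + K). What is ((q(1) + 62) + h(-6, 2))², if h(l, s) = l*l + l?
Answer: 10404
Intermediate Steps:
q(K) = 5 + 5*K
h(l, s) = l + l² (h(l, s) = l² + l = l + l²)
((q(1) + 62) + h(-6, 2))² = (((5 + 5*1) + 62) - 6*(1 - 6))² = (((5 + 5) + 62) - 6*(-5))² = ((10 + 62) + 30)² = (72 + 30)² = 102² = 10404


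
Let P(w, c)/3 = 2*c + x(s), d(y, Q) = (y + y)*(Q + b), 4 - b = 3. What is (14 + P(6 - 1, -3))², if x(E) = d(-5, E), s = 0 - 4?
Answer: 7396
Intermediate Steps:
b = 1 (b = 4 - 1*3 = 4 - 3 = 1)
s = -4
d(y, Q) = 2*y*(1 + Q) (d(y, Q) = (y + y)*(Q + 1) = (2*y)*(1 + Q) = 2*y*(1 + Q))
x(E) = -10 - 10*E (x(E) = 2*(-5)*(1 + E) = -10 - 10*E)
P(w, c) = 90 + 6*c (P(w, c) = 3*(2*c + (-10 - 10*(-4))) = 3*(2*c + (-10 + 40)) = 3*(2*c + 30) = 3*(30 + 2*c) = 90 + 6*c)
(14 + P(6 - 1, -3))² = (14 + (90 + 6*(-3)))² = (14 + (90 - 18))² = (14 + 72)² = 86² = 7396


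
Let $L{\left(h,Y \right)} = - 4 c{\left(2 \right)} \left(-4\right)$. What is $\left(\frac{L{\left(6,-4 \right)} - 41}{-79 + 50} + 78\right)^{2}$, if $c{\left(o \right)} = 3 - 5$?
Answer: $\frac{5452225}{841} \approx 6483.0$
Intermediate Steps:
$c{\left(o \right)} = -2$ ($c{\left(o \right)} = 3 - 5 = -2$)
$L{\left(h,Y \right)} = -32$ ($L{\left(h,Y \right)} = \left(-4\right) \left(-2\right) \left(-4\right) = 8 \left(-4\right) = -32$)
$\left(\frac{L{\left(6,-4 \right)} - 41}{-79 + 50} + 78\right)^{2} = \left(\frac{-32 - 41}{-79 + 50} + 78\right)^{2} = \left(- \frac{73}{-29} + 78\right)^{2} = \left(\left(-73\right) \left(- \frac{1}{29}\right) + 78\right)^{2} = \left(\frac{73}{29} + 78\right)^{2} = \left(\frac{2335}{29}\right)^{2} = \frac{5452225}{841}$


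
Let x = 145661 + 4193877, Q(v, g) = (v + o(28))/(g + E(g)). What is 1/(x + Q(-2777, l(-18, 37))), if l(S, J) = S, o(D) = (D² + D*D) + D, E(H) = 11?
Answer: 7/30377947 ≈ 2.3043e-7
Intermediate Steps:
o(D) = D + 2*D² (o(D) = (D² + D²) + D = 2*D² + D = D + 2*D²)
Q(v, g) = (1596 + v)/(11 + g) (Q(v, g) = (v + 28*(1 + 2*28))/(g + 11) = (v + 28*(1 + 56))/(11 + g) = (v + 28*57)/(11 + g) = (v + 1596)/(11 + g) = (1596 + v)/(11 + g))
x = 4339538
1/(x + Q(-2777, l(-18, 37))) = 1/(4339538 + (1596 - 2777)/(11 - 18)) = 1/(4339538 - 1181/(-7)) = 1/(4339538 - ⅐*(-1181)) = 1/(4339538 + 1181/7) = 1/(30377947/7) = 7/30377947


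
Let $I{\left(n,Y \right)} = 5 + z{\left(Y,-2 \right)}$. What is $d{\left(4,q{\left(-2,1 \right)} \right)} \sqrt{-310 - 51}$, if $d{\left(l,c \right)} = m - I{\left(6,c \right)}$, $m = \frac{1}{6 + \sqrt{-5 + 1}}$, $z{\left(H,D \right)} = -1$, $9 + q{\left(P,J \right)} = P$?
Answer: $\frac{19}{20} - \frac{1463 i}{20} \approx 0.95 - 73.15 i$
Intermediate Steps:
$q{\left(P,J \right)} = -9 + P$
$I{\left(n,Y \right)} = 4$ ($I{\left(n,Y \right)} = 5 - 1 = 4$)
$m = \frac{6 - 2 i}{40}$ ($m = \frac{1}{6 + \sqrt{-4}} = \frac{1}{6 + 2 i} = \frac{6 - 2 i}{40} \approx 0.15 - 0.05 i$)
$d{\left(l,c \right)} = - \frac{77}{20} - \frac{i}{20}$ ($d{\left(l,c \right)} = \left(\frac{3}{20} - \frac{i}{20}\right) - 4 = - \frac{77}{20} - \frac{i}{20}$)
$d{\left(4,q{\left(-2,1 \right)} \right)} \sqrt{-310 - 51} = \left(- \frac{77}{20} - \frac{i}{20}\right) \sqrt{-310 - 51} = \left(- \frac{77}{20} - \frac{i}{20}\right) \sqrt{-361} = \left(- \frac{77}{20} - \frac{i}{20}\right) 19 i = 19 i \left(- \frac{77}{20} - \frac{i}{20}\right)$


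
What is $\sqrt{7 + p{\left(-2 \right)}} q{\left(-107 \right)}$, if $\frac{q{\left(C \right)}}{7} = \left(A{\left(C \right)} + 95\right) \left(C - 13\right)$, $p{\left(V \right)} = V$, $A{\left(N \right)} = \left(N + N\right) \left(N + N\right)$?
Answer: $- 38548440 \sqrt{5} \approx -8.6197 \cdot 10^{7}$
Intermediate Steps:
$A{\left(N \right)} = 4 N^{2}$ ($A{\left(N \right)} = 2 N 2 N = 4 N^{2}$)
$q{\left(C \right)} = 7 \left(-13 + C\right) \left(95 + 4 C^{2}\right)$ ($q{\left(C \right)} = 7 \left(4 C^{2} + 95\right) \left(C - 13\right) = 7 \left(95 + 4 C^{2}\right) \left(-13 + C\right) = 7 \left(-13 + C\right) \left(95 + 4 C^{2}\right)$)
$\sqrt{7 + p{\left(-2 \right)}} q{\left(-107 \right)} = \sqrt{7 - 2} \left(-8645 - 364 \left(-107\right)^{2} + 28 \left(-107\right)^{3} + 665 \left(-107\right)\right) = \sqrt{5} \left(-8645 - 4167436 + 28 \left(-1225043\right) - 71155\right) = \sqrt{5} \left(-8645 - 4167436 - 34301204 - 71155\right) = \sqrt{5} \left(-38548440\right) = - 38548440 \sqrt{5}$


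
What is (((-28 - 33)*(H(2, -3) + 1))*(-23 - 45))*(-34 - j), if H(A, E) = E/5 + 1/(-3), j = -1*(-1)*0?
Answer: -141032/15 ≈ -9402.1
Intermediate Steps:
j = 0 (j = 1*0 = 0)
H(A, E) = -⅓ + E/5 (H(A, E) = E*(⅕) + 1*(-⅓) = E/5 - ⅓ = -⅓ + E/5)
(((-28 - 33)*(H(2, -3) + 1))*(-23 - 45))*(-34 - j) = (((-28 - 33)*((-⅓ + (⅕)*(-3)) + 1))*(-23 - 45))*(-34 - 1*0) = (-61*((-⅓ - ⅗) + 1)*(-68))*(-34 + 0) = (-61*(-14/15 + 1)*(-68))*(-34) = (-61*1/15*(-68))*(-34) = -61/15*(-68)*(-34) = (4148/15)*(-34) = -141032/15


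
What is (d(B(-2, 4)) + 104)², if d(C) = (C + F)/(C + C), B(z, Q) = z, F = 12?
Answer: 41209/4 ≈ 10302.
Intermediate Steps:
d(C) = (12 + C)/(2*C) (d(C) = (C + 12)/(C + C) = (12 + C)/((2*C)) = (12 + C)*(1/(2*C)) = (12 + C)/(2*C))
(d(B(-2, 4)) + 104)² = ((½)*(12 - 2)/(-2) + 104)² = ((½)*(-½)*10 + 104)² = (-5/2 + 104)² = (203/2)² = 41209/4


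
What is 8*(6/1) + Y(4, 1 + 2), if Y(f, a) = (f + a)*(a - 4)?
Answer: 41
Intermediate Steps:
Y(f, a) = (-4 + a)*(a + f) (Y(f, a) = (a + f)*(-4 + a) = (-4 + a)*(a + f))
8*(6/1) + Y(4, 1 + 2) = 8*(6/1) + ((1 + 2)² - 4*(1 + 2) - 4*4 + (1 + 2)*4) = 8*(6*1) + (3² - 4*3 - 16 + 3*4) = 8*6 + (9 - 12 - 16 + 12) = 48 - 7 = 41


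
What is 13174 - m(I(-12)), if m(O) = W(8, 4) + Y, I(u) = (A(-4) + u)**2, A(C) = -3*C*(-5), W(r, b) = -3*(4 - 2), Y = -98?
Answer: 13278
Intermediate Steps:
W(r, b) = -6 (W(r, b) = -3*2 = -6)
A(C) = 15*C
I(u) = (-60 + u)**2 (I(u) = (15*(-4) + u)**2 = (-60 + u)**2)
m(O) = -104 (m(O) = -6 - 98 = -104)
13174 - m(I(-12)) = 13174 - 1*(-104) = 13174 + 104 = 13278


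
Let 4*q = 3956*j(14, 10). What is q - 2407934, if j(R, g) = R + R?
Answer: -2380242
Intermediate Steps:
j(R, g) = 2*R
q = 27692 (q = (3956*(2*14))/4 = (3956*28)/4 = (¼)*110768 = 27692)
q - 2407934 = 27692 - 2407934 = -2380242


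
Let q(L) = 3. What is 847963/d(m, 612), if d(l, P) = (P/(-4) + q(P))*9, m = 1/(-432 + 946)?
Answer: -847963/1350 ≈ -628.12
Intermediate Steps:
m = 1/514 ≈ 0.0019455
d(l, P) = 27 - 9*P/4 (d(l, P) = (P/(-4) + 3)*9 = (P*(-¼) + 3)*9 = (-P/4 + 3)*9 = (3 - P/4)*9 = 27 - 9*P/4)
847963/d(m, 612) = 847963/(27 - 9/4*612) = 847963/(27 - 1377) = 847963/(-1350) = 847963*(-1/1350) = -847963/1350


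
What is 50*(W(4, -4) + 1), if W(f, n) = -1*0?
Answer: 50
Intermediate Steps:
W(f, n) = 0
50*(W(4, -4) + 1) = 50*(0 + 1) = 50*1 = 50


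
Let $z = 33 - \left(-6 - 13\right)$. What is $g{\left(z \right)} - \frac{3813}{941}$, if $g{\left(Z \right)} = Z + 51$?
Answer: $\frac{93110}{941} \approx 98.948$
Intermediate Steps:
$z = 52$ ($z = 33 - -19 = 33 + 19 = 52$)
$g{\left(Z \right)} = 51 + Z$
$g{\left(z \right)} - \frac{3813}{941} = \left(51 + 52\right) - \frac{3813}{941} = 103 - \frac{3813}{941} = \frac{93110}{941}$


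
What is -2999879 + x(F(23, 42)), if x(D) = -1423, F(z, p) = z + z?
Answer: -3001302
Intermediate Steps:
F(z, p) = 2*z
-2999879 + x(F(23, 42)) = -2999879 - 1423 = -3001302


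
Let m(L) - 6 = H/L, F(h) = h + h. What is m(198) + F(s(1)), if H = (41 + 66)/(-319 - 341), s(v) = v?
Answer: 1045333/130680 ≈ 7.9992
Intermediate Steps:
H = -107/660 (H = 107/(-660) = 107*(-1/660) = -107/660 ≈ -0.16212)
F(h) = 2*h
m(L) = 6 - 107/(660*L)
m(198) + F(s(1)) = (6 - 107/660/198) + 2*1 = (6 - 107/660*1/198) + 2 = (6 - 107/130680) + 2 = 783973/130680 + 2 = 1045333/130680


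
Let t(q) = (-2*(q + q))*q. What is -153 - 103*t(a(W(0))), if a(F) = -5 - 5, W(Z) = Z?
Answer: 41047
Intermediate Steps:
a(F) = -10
t(q) = -4*q² (t(q) = (-4*q)*q = -4*q²)
-153 - 103*t(a(W(0))) = -153 - (-412)*(-10)² = -153 - (-412)*100 = -153 - 103*(-400) = -153 + 41200 = 41047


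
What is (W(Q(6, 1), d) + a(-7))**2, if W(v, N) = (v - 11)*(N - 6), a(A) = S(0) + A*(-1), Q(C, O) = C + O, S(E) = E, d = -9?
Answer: 4489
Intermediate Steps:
a(A) = -A (a(A) = 0 + A*(-1) = 0 - A = -A)
W(v, N) = (-11 + v)*(-6 + N)
(W(Q(6, 1), d) + a(-7))**2 = ((66 - 11*(-9) - 6*(6 + 1) - 9*(6 + 1)) - 1*(-7))**2 = ((66 + 99 - 6*7 - 9*7) + 7)**2 = ((66 + 99 - 42 - 63) + 7)**2 = (60 + 7)**2 = 67**2 = 4489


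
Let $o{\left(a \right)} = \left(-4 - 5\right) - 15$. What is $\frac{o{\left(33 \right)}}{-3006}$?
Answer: $\frac{4}{501} \approx 0.007984$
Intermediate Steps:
$o{\left(a \right)} = -24$ ($o{\left(a \right)} = -9 - 15 = -24$)
$\frac{o{\left(33 \right)}}{-3006} = - \frac{24}{-3006} = \left(-24\right) \left(- \frac{1}{3006}\right) = \frac{4}{501}$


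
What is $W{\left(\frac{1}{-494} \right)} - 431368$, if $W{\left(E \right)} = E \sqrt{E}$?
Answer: $-431368 - \frac{i \sqrt{494}}{244036} \approx -4.3137 \cdot 10^{5} - 9.1077 \cdot 10^{-5} i$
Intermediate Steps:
$W{\left(E \right)} = E^{\frac{3}{2}}$
$W{\left(\frac{1}{-494} \right)} - 431368 = \left(\frac{1}{-494}\right)^{\frac{3}{2}} - 431368 = \left(- \frac{1}{494}\right)^{\frac{3}{2}} - 431368 = - \frac{i \sqrt{494}}{244036} - 431368 = -431368 - \frac{i \sqrt{494}}{244036}$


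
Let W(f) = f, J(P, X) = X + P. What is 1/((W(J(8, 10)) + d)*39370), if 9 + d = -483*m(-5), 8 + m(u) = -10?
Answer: 1/342637110 ≈ 2.9185e-9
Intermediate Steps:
m(u) = -18 (m(u) = -8 - 10 = -18)
J(P, X) = P + X
d = 8685 (d = -9 - 483*(-18) = -9 + 8694 = 8685)
1/((W(J(8, 10)) + d)*39370) = 1/(((8 + 10) + 8685)*39370) = (1/39370)/(18 + 8685) = (1/39370)/8703 = (1/8703)*(1/39370) = 1/342637110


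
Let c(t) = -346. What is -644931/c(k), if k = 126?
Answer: 644931/346 ≈ 1864.0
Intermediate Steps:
-644931/c(k) = -644931/(-346) = -644931*(-1/346) = 644931/346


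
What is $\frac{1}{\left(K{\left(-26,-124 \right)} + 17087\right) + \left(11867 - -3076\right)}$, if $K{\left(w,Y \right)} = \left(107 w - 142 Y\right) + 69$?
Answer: $\frac{1}{46925} \approx 2.1311 \cdot 10^{-5}$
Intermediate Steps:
$K{\left(w,Y \right)} = 69 - 142 Y + 107 w$ ($K{\left(w,Y \right)} = \left(- 142 Y + 107 w\right) + 69 = 69 - 142 Y + 107 w$)
$\frac{1}{\left(K{\left(-26,-124 \right)} + 17087\right) + \left(11867 - -3076\right)} = \frac{1}{\left(\left(69 - -17608 + 107 \left(-26\right)\right) + 17087\right) + \left(11867 - -3076\right)} = \frac{1}{\left(\left(69 + 17608 - 2782\right) + 17087\right) + \left(11867 + 3076\right)} = \frac{1}{\left(14895 + 17087\right) + 14943} = \frac{1}{31982 + 14943} = \frac{1}{46925}$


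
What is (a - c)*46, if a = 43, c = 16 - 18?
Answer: 2070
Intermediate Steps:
c = -2
(a - c)*46 = (43 - 1*(-2))*46 = (43 + 2)*46 = 45*46 = 2070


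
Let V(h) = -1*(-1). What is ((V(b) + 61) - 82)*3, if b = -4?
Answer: -60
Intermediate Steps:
V(h) = 1
((V(b) + 61) - 82)*3 = ((1 + 61) - 82)*3 = (62 - 82)*3 = -20*3 = -60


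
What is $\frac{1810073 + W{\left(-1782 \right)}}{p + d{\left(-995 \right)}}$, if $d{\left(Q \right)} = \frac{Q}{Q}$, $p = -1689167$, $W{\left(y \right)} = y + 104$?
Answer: $- \frac{1808395}{1689166} \approx -1.0706$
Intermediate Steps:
$W{\left(y \right)} = 104 + y$
$d{\left(Q \right)} = 1$
$\frac{1810073 + W{\left(-1782 \right)}}{p + d{\left(-995 \right)}} = \frac{1810073 + \left(104 - 1782\right)}{-1689167 + 1} = \frac{1810073 - 1678}{-1689166} = 1808395 \left(- \frac{1}{1689166}\right) = - \frac{1808395}{1689166}$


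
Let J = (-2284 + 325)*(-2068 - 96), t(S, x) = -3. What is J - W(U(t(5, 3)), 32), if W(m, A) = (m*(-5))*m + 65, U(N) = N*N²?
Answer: 4242856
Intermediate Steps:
U(N) = N³
W(m, A) = 65 - 5*m² (W(m, A) = (-5*m)*m + 65 = -5*m² + 65 = 65 - 5*m²)
J = 4239276 (J = -1959*(-2164) = 4239276)
J - W(U(t(5, 3)), 32) = 4239276 - (65 - 5*((-3)³)²) = 4239276 - (65 - 5*(-27)²) = 4239276 - (65 - 5*729) = 4239276 - (65 - 3645) = 4239276 - 1*(-3580) = 4239276 + 3580 = 4242856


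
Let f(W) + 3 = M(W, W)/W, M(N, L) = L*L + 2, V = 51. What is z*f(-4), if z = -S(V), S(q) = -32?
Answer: -240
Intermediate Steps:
M(N, L) = 2 + L² (M(N, L) = L² + 2 = 2 + L²)
z = 32 (z = -1*(-32) = 32)
f(W) = -3 + (2 + W²)/W
z*f(-4) = 32*(-3 - 4 + 2/(-4)) = 32*(-3 - 4 + 2*(-¼)) = 32*(-3 - 4 - ½) = 32*(-15/2) = -240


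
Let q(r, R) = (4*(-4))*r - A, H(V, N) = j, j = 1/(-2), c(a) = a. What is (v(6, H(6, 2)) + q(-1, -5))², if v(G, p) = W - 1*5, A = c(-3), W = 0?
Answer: 196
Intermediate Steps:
A = -3
j = -½ ≈ -0.50000
H(V, N) = -½
q(r, R) = 3 - 16*r (q(r, R) = (4*(-4))*r - 1*(-3) = -16*r + 3 = 3 - 16*r)
v(G, p) = -5 (v(G, p) = 0 - 1*5 = 0 - 5 = -5)
(v(6, H(6, 2)) + q(-1, -5))² = (-5 + (3 - 16*(-1)))² = (-5 + (3 + 16))² = (-5 + 19)² = 14² = 196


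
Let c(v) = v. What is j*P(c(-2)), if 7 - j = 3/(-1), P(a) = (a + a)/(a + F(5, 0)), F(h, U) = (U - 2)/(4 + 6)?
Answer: 200/11 ≈ 18.182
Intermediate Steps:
F(h, U) = -1/5 + U/10 (F(h, U) = (-2 + U)/10 = (-2 + U)*(1/10) = -1/5 + U/10)
P(a) = 2*a/(-1/5 + a) (P(a) = (a + a)/(a + (-1/5 + (1/10)*0)) = (2*a)/(a + (-1/5 + 0)) = (2*a)/(a - 1/5) = (2*a)/(-1/5 + a) = 2*a/(-1/5 + a))
j = 10 (j = 7 - 3/(-1) = 7 - 3*(-1) = 7 - 1*(-3) = 7 + 3 = 10)
j*P(c(-2)) = 10*(10*(-2)/(-1 + 5*(-2))) = 10*(10*(-2)/(-1 - 10)) = 10*(10*(-2)/(-11)) = 10*(10*(-2)*(-1/11)) = 10*(20/11) = 200/11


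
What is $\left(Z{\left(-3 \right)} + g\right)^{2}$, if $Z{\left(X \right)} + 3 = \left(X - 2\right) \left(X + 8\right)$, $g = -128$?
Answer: $24336$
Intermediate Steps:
$Z{\left(X \right)} = -3 + \left(-2 + X\right) \left(8 + X\right)$ ($Z{\left(X \right)} = -3 + \left(X - 2\right) \left(X + 8\right) = -3 + \left(-2 + X\right) \left(8 + X\right)$)
$\left(Z{\left(-3 \right)} + g\right)^{2} = \left(\left(-19 + \left(-3\right)^{2} + 6 \left(-3\right)\right) - 128\right)^{2} = \left(\left(-19 + 9 - 18\right) - 128\right)^{2} = \left(-28 - 128\right)^{2} = \left(-156\right)^{2} = 24336$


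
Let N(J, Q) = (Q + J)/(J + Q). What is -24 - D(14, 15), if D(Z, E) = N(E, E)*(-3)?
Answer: -21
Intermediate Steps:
N(J, Q) = 1 (N(J, Q) = (J + Q)/(J + Q) = 1)
D(Z, E) = -3 (D(Z, E) = 1*(-3) = -3)
-24 - D(14, 15) = -24 - 1*(-3) = -24 + 3 = -21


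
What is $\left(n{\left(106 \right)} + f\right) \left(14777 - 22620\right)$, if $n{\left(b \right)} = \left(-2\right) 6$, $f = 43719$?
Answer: $-342794001$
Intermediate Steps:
$n{\left(b \right)} = -12$
$\left(n{\left(106 \right)} + f\right) \left(14777 - 22620\right) = \left(-12 + 43719\right) \left(14777 - 22620\right) = 43707 \left(-7843\right) = -342794001$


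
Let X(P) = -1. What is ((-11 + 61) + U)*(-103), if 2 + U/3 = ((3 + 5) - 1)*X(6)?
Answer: -2369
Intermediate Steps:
U = -27 (U = -6 + 3*(((3 + 5) - 1)*(-1)) = -6 + 3*((8 - 1)*(-1)) = -6 + 3*(7*(-1)) = -6 + 3*(-7) = -6 - 21 = -27)
((-11 + 61) + U)*(-103) = ((-11 + 61) - 27)*(-103) = (50 - 27)*(-103) = 23*(-103) = -2369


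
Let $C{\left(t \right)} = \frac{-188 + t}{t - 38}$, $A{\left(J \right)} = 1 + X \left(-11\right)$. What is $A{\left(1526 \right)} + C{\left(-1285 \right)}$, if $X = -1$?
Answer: $\frac{5783}{441} \approx 13.113$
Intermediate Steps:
$A{\left(J \right)} = 12$ ($A{\left(J \right)} = 1 - -11 = 1 + 11 = 12$)
$C{\left(t \right)} = \frac{-188 + t}{-38 + t}$
$A{\left(1526 \right)} + C{\left(-1285 \right)} = 12 + \frac{-188 - 1285}{-38 - 1285} = 12 + \frac{1}{-1323} \left(-1473\right) = 12 - - \frac{491}{441} = 12 + \frac{491}{441} = \frac{5783}{441}$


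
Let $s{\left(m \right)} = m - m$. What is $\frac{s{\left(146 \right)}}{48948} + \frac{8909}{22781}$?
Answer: $\frac{8909}{22781} \approx 0.39107$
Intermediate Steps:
$s{\left(m \right)} = 0$
$\frac{s{\left(146 \right)}}{48948} + \frac{8909}{22781} = \frac{0}{48948} + \frac{8909}{22781} = 0 \cdot \frac{1}{48948} + 8909 \cdot \frac{1}{22781} = 0 + \frac{8909}{22781} = \frac{8909}{22781}$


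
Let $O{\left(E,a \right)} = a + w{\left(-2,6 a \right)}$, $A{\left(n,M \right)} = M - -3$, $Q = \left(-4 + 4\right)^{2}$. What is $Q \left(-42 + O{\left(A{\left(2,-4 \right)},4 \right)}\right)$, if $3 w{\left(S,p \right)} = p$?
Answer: $0$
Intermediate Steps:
$Q = 0$ ($Q = 0^{2} = 0$)
$w{\left(S,p \right)} = \frac{p}{3}$
$A{\left(n,M \right)} = 3 + M$ ($A{\left(n,M \right)} = M + 3 = 3 + M$)
$O{\left(E,a \right)} = 3 a$ ($O{\left(E,a \right)} = a + \frac{6 a}{3} = a + 2 a = 3 a$)
$Q \left(-42 + O{\left(A{\left(2,-4 \right)},4 \right)}\right) = 0 \left(-42 + 3 \cdot 4\right) = 0 \left(-42 + 12\right) = 0 \left(-30\right) = 0$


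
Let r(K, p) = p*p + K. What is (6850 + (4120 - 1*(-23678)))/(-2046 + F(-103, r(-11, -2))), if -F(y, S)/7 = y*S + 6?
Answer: -34648/7135 ≈ -4.8561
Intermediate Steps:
r(K, p) = K + p² (r(K, p) = p² + K = K + p²)
F(y, S) = -42 - 7*S*y (F(y, S) = -7*(y*S + 6) = -7*(S*y + 6) = -7*(6 + S*y) = -42 - 7*S*y)
(6850 + (4120 - 1*(-23678)))/(-2046 + F(-103, r(-11, -2))) = (6850 + (4120 - 1*(-23678)))/(-2046 + (-42 - 7*(-11 + (-2)²)*(-103))) = (6850 + (4120 + 23678))/(-2046 + (-42 - 7*(-11 + 4)*(-103))) = (6850 + 27798)/(-2046 + (-42 - 7*(-7)*(-103))) = 34648/(-2046 + (-42 - 5047)) = 34648/(-2046 - 5089) = 34648/(-7135) = 34648*(-1/7135) = -34648/7135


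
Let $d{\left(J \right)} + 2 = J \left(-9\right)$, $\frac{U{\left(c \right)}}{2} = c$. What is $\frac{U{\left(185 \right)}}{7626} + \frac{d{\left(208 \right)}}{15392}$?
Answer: $- \frac{2149021}{29344848} \approx -0.073233$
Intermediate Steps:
$U{\left(c \right)} = 2 c$
$d{\left(J \right)} = -2 - 9 J$ ($d{\left(J \right)} = -2 + J \left(-9\right) = -2 - 9 J$)
$\frac{U{\left(185 \right)}}{7626} + \frac{d{\left(208 \right)}}{15392} = \frac{2 \cdot 185}{7626} + \frac{-2 - 1872}{15392} = 370 \cdot \frac{1}{7626} + \left(-2 - 1872\right) \frac{1}{15392} = \frac{185}{3813} - \frac{937}{7696} = - \frac{2149021}{29344848}$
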